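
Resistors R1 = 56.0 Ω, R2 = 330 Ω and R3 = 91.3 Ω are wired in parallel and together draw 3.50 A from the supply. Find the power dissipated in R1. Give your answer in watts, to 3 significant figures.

Parallel branches share V, not I — compute V via R_eq, then use V²/R for the target branch.
1/R_eq = 1/56.0 + 1/330 + 1/91.3 ⇒ R_eq = 31.41 Ω
V = I_total × R_eq = 3.500 × 31.41 = 109.9 V
P_R1 = V² / R1 = (109.9)² / 56.0 = 215.8 W

216 W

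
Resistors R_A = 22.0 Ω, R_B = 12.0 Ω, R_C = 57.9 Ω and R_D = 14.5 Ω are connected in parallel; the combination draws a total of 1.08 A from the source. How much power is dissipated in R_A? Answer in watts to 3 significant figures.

Only the total current is stated, so first find the parallel equivalent to get the voltage across the combination.
1/R_eq = 1/22.0 + 1/12.0 + 1/57.9 + 1/14.5 ⇒ R_eq = 4.651 Ω
V = I_total × R_eq = 1.080 × 4.651 = 5.023 V
P_R_A = V² / R_A = (5.023)² / 22.0 = 1.147 W

1.15 W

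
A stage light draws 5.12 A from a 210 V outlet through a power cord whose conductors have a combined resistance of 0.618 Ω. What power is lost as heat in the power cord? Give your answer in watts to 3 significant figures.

Line loss is just I²R for the cable — we know both I and R_line directly.
The power cord carries the full 5.12 A.
P_line = I² R_line = (5.120)² × 0.618 = 16.20 W

16.2 W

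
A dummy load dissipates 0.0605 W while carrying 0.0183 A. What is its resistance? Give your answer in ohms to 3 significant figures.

From P = V I = I²R = V²/R, with the two given quantities we get R = P / I².
R = 0.0605 / (0.01830)² = 180.7 Ω

181 Ω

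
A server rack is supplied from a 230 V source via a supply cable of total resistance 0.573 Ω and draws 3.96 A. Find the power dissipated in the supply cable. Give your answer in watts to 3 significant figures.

The supply cable and load are in series, so the same current flows in both; the loss is I²R_line.
The supply cable carries the full 3.96 A.
P_line = I² R_line = (3.960)² × 0.573 = 8.986 W

8.99 W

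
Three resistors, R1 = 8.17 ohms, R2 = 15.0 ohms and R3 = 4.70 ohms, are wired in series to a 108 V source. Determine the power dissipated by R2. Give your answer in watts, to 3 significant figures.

The current is common to all series resistors; compute it, then apply P = I²R for the target.
R_total = 8.17 + 15.0 + 4.70 = 27.87 Ω
I = V / R_total = 108 / 27.87 = 3.875 A
P_R2 = I² × R2 = (3.875)² × 15.0 = 225.3 W

225 W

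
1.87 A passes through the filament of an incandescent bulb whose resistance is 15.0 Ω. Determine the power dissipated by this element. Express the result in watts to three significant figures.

52.5 W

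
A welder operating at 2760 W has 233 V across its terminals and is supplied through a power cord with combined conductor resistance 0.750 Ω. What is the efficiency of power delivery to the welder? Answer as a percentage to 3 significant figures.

I = P / V = 2760 / 233 = 11.85 A through the power cord.
P_line = I² R_line = (11.85)² × 0.750 = 105.2 W
P_source = P_load + P_line = 2760 + 105.2 = 2865 W
η = P_load / P_source = 2760 / 2865 = 0.9633

96.3 %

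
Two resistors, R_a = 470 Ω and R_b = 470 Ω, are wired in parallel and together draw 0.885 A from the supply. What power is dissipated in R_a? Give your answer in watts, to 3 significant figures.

92.0 W

We need the common branch voltage; get it from I_total × R_eq, then P = V²/R for the branch.
1/R_eq = 1/470 + 1/470 ⇒ R_eq = 235.0 Ω
V = I_total × R_eq = 0.8850 × 235.0 = 208.0 V
P_R_a = V² / R_a = (208.0)² / 470 = 92.03 W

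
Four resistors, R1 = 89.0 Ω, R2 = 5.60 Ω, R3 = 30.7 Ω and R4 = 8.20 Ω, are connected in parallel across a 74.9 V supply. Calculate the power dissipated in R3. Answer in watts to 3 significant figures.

183 W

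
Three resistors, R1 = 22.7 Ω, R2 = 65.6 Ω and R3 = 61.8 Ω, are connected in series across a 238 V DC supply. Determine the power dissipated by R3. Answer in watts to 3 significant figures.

The current is common to all series resistors; compute it, then apply P = I²R for the target.
R_total = 22.7 + 65.6 + 61.8 = 150.1 Ω
I = V / R_total = 238 / 150.1 = 1.586 A
P_R3 = I² × R3 = (1.586)² × 61.8 = 155.4 W

155 W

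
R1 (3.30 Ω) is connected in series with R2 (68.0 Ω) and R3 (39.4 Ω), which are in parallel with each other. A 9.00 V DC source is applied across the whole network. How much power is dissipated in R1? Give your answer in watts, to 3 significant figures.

Reduce the parallel pair to R_p first; the network is then a simple series string.
R_p = (68.0×39.4)/(68.0+39.4) = 24.95 Ω
R_total = 3.30 + 24.95 = 28.25 Ω
I = V / R_total = 9.00 / 28.25 = 0.3186 A
R1 is in the main series path, so its power is I²R1.
P_R1 = (0.3186)² × 3.30 = 0.3350 W

0.335 W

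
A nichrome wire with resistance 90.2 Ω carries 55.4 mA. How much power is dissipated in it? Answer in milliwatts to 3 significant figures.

Knowing I and R, the power is just I²R — no need to find V first.
P = (0.05540 A)² × 90.2 Ω = 0.2768 W

277 mW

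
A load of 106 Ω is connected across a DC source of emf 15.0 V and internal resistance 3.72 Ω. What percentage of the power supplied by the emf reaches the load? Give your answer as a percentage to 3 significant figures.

96.6 %

η = P_load/(P_load+P_int) = I²R/(I²R+I²r) = R/(R+r) — the I² cancels for series elements.
η = R / (R + r) = 106 / (106 + 3.72) = 0.9661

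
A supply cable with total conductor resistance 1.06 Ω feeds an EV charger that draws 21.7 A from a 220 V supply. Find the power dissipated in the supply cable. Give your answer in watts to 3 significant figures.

499 W

Only the current and the line resistance are needed for the I²R loss.
The supply cable carries the full 21.7 A.
P_line = I² R_line = (21.70)² × 1.06 = 499.1 W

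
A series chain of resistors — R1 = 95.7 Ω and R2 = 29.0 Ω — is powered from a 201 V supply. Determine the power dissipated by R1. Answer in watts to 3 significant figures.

The current is common to all series resistors; compute it, then apply P = I²R for the target.
R_total = 95.7 + 29.0 = 124.7 Ω
I = V / R_total = 201 / 124.7 = 1.612 A
P_R1 = I² × R1 = (1.612)² × 95.7 = 248.6 W

249 W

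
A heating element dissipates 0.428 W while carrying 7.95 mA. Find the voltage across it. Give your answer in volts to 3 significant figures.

Inverting the appropriate power form: V = P / I.
V = 0.428 / 0.007950 = 53.84 V

53.8 V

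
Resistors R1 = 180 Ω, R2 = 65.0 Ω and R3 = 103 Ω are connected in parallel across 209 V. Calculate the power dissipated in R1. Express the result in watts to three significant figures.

243 W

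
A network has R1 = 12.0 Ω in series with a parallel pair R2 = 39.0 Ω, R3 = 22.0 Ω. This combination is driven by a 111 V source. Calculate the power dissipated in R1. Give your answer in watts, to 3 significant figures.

218 W

First combine the parallel branches into one equivalent R_p, then R1 + R_p is a series pair.
R_p = (39.0×22.0)/(39.0+22.0) = 14.07 Ω
R_total = 12.0 + 14.07 = 26.07 Ω
I = V / R_total = 111 / 26.07 = 4.258 A
R1 carries the full series current, so P = I²R.
P_R1 = (4.258)² × 12.0 = 217.6 W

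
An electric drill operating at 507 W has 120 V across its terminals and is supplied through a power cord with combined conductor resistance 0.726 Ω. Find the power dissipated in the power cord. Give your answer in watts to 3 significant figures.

The power cord is a series resistance carrying the load current; its dissipation is I²R_line.
I = P / V = 507 / 120 = 4.225 A through the power cord.
P_line = I² R_line = (4.225)² × 0.726 = 12.96 W

13.0 W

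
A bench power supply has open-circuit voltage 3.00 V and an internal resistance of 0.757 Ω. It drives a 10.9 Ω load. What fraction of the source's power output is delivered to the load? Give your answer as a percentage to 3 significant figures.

η = P_load/(P_load+P_int) = I²R/(I²R+I²r) = R/(R+r) — the I² cancels for series elements.
η = R / (R + r) = 10.9 / (10.9 + 0.757) = 0.9351

93.5 %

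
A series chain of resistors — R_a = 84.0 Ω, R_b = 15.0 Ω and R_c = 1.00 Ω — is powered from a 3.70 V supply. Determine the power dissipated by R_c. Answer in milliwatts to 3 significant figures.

Every series element carries the same I. Get I from the total resistance, then P = I² × R_c.
R_total = 84.0 + 15.0 + 1.00 = 100.0 Ω
I = V / R_total = 3.70 / 100.0 = 0.03700 A
P_R_c = I² × R_c = (0.03700)² × 1.00 = 0.001369 W

1.37 mW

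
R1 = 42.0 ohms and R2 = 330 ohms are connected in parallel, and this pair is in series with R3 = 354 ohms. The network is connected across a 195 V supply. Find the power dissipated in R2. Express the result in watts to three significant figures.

1.04 W

Combine R1 and R2 into their parallel equivalent first, reducing the network to two series resistors.
R_p = (42.0×330)/(42.0+330) = 37.26 Ω
R_total = R_p + 354 = 37.26 + 354 = 391.3 Ω
I = V / R_total = 195 / 391.3 = 0.4984 A
Voltage across the parallel pair: V_p = I × R_p = 0.4984 × 37.26 = 18.57 V
R2 sits across V_p; its power is V_p²/R.
P_R2 = (18.57)² / 330 = 1.045 W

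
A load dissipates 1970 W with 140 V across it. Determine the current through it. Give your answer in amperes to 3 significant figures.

14.1 A

Inverting the appropriate power form: I = P / V.
I = 1970 / 140 = 14.07 A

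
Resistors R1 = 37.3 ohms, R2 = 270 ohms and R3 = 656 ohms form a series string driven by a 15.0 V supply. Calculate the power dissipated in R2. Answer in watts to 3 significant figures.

0.0655 W

In a series string the same current flows through every resistor — find that current, then P = I²R for the one we want.
R_total = 37.3 + 270 + 656 = 963.3 Ω
I = V / R_total = 15.0 / 963.3 = 0.01557 A
P_R2 = I² × R2 = (0.01557)² × 270 = 0.06547 W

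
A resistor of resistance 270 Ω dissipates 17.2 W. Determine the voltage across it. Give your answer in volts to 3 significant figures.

Rearranging the power relation for the two known quantities gives V = √(P R).
V = √(17.2 × 270) = 68.15 V

68.1 V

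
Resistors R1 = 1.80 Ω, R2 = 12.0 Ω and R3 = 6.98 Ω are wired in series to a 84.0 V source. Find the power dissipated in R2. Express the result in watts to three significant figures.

Series elements share the same current, so find I first, then use P = I²R.
R_total = 1.80 + 12.0 + 6.98 = 20.78 Ω
I = V / R_total = 84.0 / 20.78 = 4.042 A
P_R2 = I² × R2 = (4.042)² × 12.0 = 196.1 W

196 W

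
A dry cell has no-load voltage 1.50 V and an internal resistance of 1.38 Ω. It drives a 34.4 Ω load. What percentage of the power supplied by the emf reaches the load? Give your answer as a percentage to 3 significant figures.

Both r and R carry the same current, so the power split is just the resistance split: η = R/(R+r).
η = R / (R + r) = 34.4 / (34.4 + 1.38) = 0.9614

96.1 %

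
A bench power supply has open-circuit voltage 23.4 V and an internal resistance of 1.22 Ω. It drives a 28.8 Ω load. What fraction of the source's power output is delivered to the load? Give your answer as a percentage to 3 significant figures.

95.9 %

The source delivers εI, of which I²R reaches the load and I²r is lost; since I is common, η = R/(R+r).
η = R / (R + r) = 28.8 / (28.8 + 1.22) = 0.9594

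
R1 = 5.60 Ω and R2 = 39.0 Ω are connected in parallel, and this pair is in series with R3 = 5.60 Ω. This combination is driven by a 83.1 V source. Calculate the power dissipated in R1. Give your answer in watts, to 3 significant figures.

268 W

Combine R1 and R2 into their parallel equivalent first, reducing the network to two series resistors.
R_p = (5.60×39.0)/(5.60+39.0) = 4.897 Ω
R_total = R_p + 5.60 = 4.897 + 5.60 = 10.50 Ω
I = V / R_total = 83.1 / 10.50 = 7.917 A
Voltage across the parallel pair: V_p = I × R_p = 7.917 × 4.897 = 38.77 V
Use P = V²/R for R1 with V = V_p.
P_R1 = (38.77)² / 5.60 = 268.4 W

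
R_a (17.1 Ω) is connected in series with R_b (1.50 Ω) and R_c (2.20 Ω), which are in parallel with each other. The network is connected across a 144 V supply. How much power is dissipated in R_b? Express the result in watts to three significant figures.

34.0 W

Collapse R_b‖R_c to a single equivalent, reducing the network to two series elements.
R_p = (1.50×2.20)/(1.50+2.20) = 0.8919 Ω
R_total = 17.1 + 0.8919 = 17.99 Ω
I = V / R_total = 144 / 17.99 = 8.004 A
Voltage across the parallel pair: V_p = I × R_p = 8.004 × 0.8919 = 7.138 V
With V_p across R_b, its power is V_p²/R_b.
P_R_b = (7.138)² / 1.50 = 33.97 W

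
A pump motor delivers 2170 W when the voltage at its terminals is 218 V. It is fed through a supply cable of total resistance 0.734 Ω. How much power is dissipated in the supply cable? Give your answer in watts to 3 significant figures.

72.7 W

The supply cable is a series resistance carrying the load current; its dissipation is I²R_line.
I = P / V = 2170 / 218 = 9.954 A through the supply cable.
P_line = I² R_line = (9.954)² × 0.734 = 72.73 W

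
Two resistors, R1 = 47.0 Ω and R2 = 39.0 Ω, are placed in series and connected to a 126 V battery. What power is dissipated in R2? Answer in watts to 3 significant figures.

83.7 W

The current is common to all series resistors; compute it, then apply P = I²R for the target.
R_total = 47.0 + 39.0 = 86.00 Ω
I = V / R_total = 126 / 86.00 = 1.465 A
P_R2 = I² × R2 = (1.465)² × 39.0 = 83.72 W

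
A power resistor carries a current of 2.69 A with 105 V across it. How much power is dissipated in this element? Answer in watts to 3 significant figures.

282 W

With V and I both given, power follows immediately from P = V I.
P = 105 V × 2.690 A = 282.4 W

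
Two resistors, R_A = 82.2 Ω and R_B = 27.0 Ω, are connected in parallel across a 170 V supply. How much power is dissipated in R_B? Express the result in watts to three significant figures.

R_B sits directly across the source, so P = V²/R with V = 170 V.
P_R_B = V² / R_B = (170)² / 27.0 Ω = 1070 W

1070 W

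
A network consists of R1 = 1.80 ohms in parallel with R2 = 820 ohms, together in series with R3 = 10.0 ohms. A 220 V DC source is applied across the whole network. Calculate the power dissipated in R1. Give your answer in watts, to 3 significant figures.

623 W

Collapse the R1‖R2 pair into one equivalent R_p; then R_p and R3 form a series string.
R_p = (1.80×820)/(1.80+820) = 1.796 Ω
R_total = R_p + 10.0 = 1.796 + 10.0 = 11.80 Ω
I = V / R_total = 220 / 11.80 = 18.65 A
Voltage across the parallel pair: V_p = I × R_p = 18.65 × 1.796 = 33.50 V
R1 sits across V_p; its power is V_p²/R.
P_R1 = (33.50)² / 1.80 = 623.4 W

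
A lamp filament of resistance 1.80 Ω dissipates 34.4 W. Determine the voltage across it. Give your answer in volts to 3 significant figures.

7.87 V

Rearranging the power relation for the two known quantities gives V = √(P R).
V = √(34.4 × 1.80) = 7.869 V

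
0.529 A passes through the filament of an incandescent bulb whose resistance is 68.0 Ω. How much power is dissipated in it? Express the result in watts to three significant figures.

19.0 W

Current and resistance are given, so P = I²R is the direct form.
P = (0.5290 A)² × 68.0 Ω = 19.03 W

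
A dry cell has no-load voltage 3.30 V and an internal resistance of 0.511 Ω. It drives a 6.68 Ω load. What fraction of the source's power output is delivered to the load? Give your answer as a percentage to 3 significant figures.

92.9 %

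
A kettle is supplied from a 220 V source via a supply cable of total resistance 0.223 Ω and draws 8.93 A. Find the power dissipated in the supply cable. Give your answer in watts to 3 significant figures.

The supply cable is a series resistance carrying the load current; its dissipation is I²R_line.
The supply cable carries the full 8.93 A.
P_line = I² R_line = (8.930)² × 0.223 = 17.78 W

17.8 W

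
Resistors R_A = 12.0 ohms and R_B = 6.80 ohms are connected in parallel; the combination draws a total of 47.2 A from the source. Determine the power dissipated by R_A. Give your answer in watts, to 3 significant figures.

3500 W

Only the total current is stated, so first find the parallel equivalent to get the voltage across the combination.
1/R_eq = 1/12.0 + 1/6.80 ⇒ R_eq = 4.340 Ω
V = I_total × R_eq = 47.20 × 4.340 = 204.9 V
P_R_A = V² / R_A = (204.9)² / 12.0 = 3498 W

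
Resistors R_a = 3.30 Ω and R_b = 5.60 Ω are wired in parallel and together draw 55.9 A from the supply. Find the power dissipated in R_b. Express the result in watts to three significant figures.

2410 W

We need the common branch voltage; get it from I_total × R_eq, then P = V²/R for the branch.
1/R_eq = 1/3.30 + 1/5.60 ⇒ R_eq = 2.076 Ω
V = I_total × R_eq = 55.90 × 2.076 = 116.1 V
P_R_b = V² / R_b = (116.1)² / 5.60 = 2406 W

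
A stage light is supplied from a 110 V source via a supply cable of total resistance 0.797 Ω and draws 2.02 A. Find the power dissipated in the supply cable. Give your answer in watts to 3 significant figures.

Only the current and the line resistance are needed for the I²R loss.
The supply cable carries the full 2.02 A.
P_line = I² R_line = (2.020)² × 0.797 = 3.252 W

3.25 W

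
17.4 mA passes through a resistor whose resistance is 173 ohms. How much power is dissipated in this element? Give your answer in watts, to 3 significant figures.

Current and resistance are given, so P = I²R is the direct form.
P = (0.01740 A)² × 173 Ω = 0.05238 W

0.0524 W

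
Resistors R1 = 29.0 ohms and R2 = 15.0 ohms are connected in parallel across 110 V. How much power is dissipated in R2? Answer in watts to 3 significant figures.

807 W

Every branch has 110 V across it, so for R2 the power is simply V²/R.
P_R2 = V² / R2 = (110)² / 15.0 Ω = 806.7 W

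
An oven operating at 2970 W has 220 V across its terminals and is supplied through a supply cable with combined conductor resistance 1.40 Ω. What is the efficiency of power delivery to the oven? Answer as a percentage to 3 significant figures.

92.1 %

I = P / V = 2970 / 220 = 13.50 A through the supply cable.
P_line = I² R_line = (13.50)² × 1.40 = 255.1 W
P_source = P_load + P_line = 2970 + 255.1 = 3225 W
η = P_load / P_source = 2970 / 3225 = 0.9209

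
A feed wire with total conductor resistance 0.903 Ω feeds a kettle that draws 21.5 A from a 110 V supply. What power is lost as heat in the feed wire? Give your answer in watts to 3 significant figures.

417 W

Only the current and the line resistance are needed for the I²R loss.
The feed wire carries the full 21.5 A.
P_line = I² R_line = (21.50)² × 0.903 = 417.4 W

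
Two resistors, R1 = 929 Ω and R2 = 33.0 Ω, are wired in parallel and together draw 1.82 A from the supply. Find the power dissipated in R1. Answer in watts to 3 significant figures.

3.62 W

The branches share the same voltage, but only the total current is given — find V from the equivalent resistance first.
1/R_eq = 1/929 + 1/33.0 ⇒ R_eq = 31.87 Ω
V = I_total × R_eq = 1.820 × 31.87 = 58.00 V
P_R1 = V² / R1 = (58.00)² / 929 = 3.621 W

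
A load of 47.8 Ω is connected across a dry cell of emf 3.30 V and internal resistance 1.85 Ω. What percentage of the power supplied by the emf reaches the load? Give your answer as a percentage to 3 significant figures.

η = P_load/(P_load+P_int) = I²R/(I²R+I²r) = R/(R+r) — the I² cancels for series elements.
η = R / (R + r) = 47.8 / (47.8 + 1.85) = 0.9627

96.3 %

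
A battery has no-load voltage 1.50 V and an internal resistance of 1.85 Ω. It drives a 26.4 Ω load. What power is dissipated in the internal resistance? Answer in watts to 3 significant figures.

0.00522 W

The source's internal resistance is just another series element carrying I; its dissipation is I²r.
I = ε / (r + R) = 1.50 / (1.85 + 26.4) = 0.05310 A
P_int = I² r = (0.05310)² × 1.85 = 0.005216 W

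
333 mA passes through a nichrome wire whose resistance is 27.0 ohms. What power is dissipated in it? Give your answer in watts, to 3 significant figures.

2.99 W

Current and resistance are given, so P = I²R is the direct form.
P = (0.3330 A)² × 27.0 Ω = 2.994 W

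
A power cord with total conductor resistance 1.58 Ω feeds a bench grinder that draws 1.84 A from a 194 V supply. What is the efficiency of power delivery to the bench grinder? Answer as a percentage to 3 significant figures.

98.5 %

The power cord carries the full 1.84 A.
P_line = I² R_line = (1.840)² × 1.58 = 5.349 W
P_source = V I = 194 × 1.840 = 357.0 W; P_load = 351.6 W
η = P_load / P_source = 351.6 / 357.0 = 0.9850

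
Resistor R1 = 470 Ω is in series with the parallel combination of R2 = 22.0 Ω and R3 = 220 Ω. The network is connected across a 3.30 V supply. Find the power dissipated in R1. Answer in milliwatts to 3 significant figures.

21.3 mW

Collapse R2‖R3 to a single equivalent, reducing the network to two series elements.
R_p = (22.0×220)/(22.0+220) = 20.00 Ω
R_total = 470 + 20.00 = 490.0 Ω
I = V / R_total = 3.30 / 490.0 = 0.006735 A
The full supply current passes through R1: P = I²R.
P_R1 = (0.006735)² × 470 = 0.02132 W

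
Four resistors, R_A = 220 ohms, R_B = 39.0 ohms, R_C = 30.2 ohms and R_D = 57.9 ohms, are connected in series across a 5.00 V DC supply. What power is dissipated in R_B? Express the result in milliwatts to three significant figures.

8.09 mW

Series elements share the same current, so find I first, then use P = I²R.
R_total = 220 + 39.0 + 30.2 + 57.9 = 347.1 Ω
I = V / R_total = 5.00 / 347.1 = 0.01441 A
P_R_B = I² × R_B = (0.01441)² × 39.0 = 0.008093 W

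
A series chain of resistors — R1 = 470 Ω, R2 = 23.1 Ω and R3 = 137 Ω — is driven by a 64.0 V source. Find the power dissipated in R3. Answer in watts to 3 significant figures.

1.41 W

Since the resistors are in series they all carry the loop current I = V/R_total; the power in any one is I²R.
R_total = 470 + 23.1 + 137 = 630.1 Ω
I = V / R_total = 64.0 / 630.1 = 0.1016 A
P_R3 = I² × R3 = (0.1016)² × 137 = 1.413 W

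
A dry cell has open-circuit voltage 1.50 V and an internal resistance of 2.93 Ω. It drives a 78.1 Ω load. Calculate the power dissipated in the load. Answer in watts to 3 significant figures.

0.0268 W

The internal resistance and the load are in series, so the same I flows through both; get I from ε/(r+R), then I²R for the load.
I = ε / (r + R) = 1.50 / (2.93 + 78.1) = 0.01851 A
P_load = I² R = (0.01851)² × 78.1 = 0.02676 W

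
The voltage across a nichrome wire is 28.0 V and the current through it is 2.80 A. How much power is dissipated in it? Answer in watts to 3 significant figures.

Since both terminal voltage and current are stated, P = V I gives the power in one step.
P = 28.0 V × 2.800 A = 78.40 W

78.4 W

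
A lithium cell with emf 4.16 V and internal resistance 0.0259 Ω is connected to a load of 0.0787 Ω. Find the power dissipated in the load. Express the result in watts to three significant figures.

With r and R in series, I = ε/(r+R); the load dissipates I²R.
I = ε / (r + R) = 4.16 / (0.0259 + 0.0787) = 39.77 A
P_load = I² R = (39.77)² × 0.0787 = 124.5 W

124 W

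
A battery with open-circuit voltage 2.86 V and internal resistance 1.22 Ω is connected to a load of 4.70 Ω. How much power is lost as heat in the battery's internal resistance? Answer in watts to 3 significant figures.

0.285 W

Internal loss is I²r, with I set by the total series resistance r+R.
I = ε / (r + R) = 2.86 / (1.22 + 4.70) = 0.4831 A
P_int = I² r = (0.4831)² × 1.22 = 0.2847 W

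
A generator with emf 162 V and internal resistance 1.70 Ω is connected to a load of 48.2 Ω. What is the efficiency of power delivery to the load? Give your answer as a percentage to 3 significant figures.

96.6 %

Both r and R carry the same current, so the power split is just the resistance split: η = R/(R+r).
η = R / (R + r) = 48.2 / (48.2 + 1.70) = 0.9659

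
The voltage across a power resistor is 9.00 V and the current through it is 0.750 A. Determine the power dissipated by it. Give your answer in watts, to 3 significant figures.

6.75 W

Both the voltage across and the current through the element are known, so P = V I applies directly.
P = 9.00 V × 0.7500 A = 6.750 W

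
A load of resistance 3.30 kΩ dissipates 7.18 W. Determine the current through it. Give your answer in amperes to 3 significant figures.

Rearranging the power relation for the two known quantities gives I = √(P / R).
I = √(7.18 / 3300) = 0.04665 A

0.0466 A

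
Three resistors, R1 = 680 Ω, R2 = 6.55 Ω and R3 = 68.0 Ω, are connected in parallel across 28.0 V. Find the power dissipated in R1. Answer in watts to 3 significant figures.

1.15 W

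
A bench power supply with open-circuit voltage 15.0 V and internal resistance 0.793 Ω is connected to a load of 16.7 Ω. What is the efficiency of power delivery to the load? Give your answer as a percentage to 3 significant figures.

95.5 %

The source delivers εI, of which I²R reaches the load and I²r is lost; since I is common, η = R/(R+r).
η = R / (R + r) = 16.7 / (16.7 + 0.793) = 0.9547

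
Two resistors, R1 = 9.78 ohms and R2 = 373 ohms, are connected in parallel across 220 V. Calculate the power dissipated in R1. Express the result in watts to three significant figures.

4950 W

Every branch has 220 V across it, so for R1 the power is simply V²/R.
P_R1 = V² / R1 = (220)² / 9.78 Ω = 4949 W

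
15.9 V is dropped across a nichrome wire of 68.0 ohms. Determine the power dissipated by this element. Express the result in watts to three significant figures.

3.72 W

We know the drop across the element and its resistance — P = V²/R, one step.
P = (15.9 V)² / 68.0 Ω = 3.718 W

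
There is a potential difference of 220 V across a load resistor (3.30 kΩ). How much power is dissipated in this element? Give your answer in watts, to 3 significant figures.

14.7 W

We know the drop across the element and its resistance — P = V²/R, one step.
P = (220 V)² / 3300 Ω = 14.67 W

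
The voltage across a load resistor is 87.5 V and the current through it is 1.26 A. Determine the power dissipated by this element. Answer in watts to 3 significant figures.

110 W

Both the voltage across and the current through the element are known, so P = V I applies directly.
P = 87.5 V × 1.260 A = 110.2 W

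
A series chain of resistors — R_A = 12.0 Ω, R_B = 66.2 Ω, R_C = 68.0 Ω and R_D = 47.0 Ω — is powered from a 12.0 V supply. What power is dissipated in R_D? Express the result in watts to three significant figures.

Since the resistors are in series they all carry the loop current I = V/R_total; the power in any one is I²R.
R_total = 12.0 + 66.2 + 68.0 + 47.0 = 193.2 Ω
I = V / R_total = 12.0 / 193.2 = 0.06211 A
P_R_D = I² × R_D = (0.06211)² × 47.0 = 0.1813 W

0.181 W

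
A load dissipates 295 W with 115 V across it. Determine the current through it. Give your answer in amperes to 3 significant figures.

2.57 A

Inverting the appropriate power form: I = P / V.
I = 295 / 115 = 2.565 A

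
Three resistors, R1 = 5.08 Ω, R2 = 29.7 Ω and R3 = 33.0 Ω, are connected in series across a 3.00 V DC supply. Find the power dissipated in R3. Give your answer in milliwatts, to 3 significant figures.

Series elements share the same current, so find I first, then use P = I²R.
R_total = 5.08 + 29.7 + 33.0 = 67.78 Ω
I = V / R_total = 3.00 / 67.78 = 0.04426 A
P_R3 = I² × R3 = (0.04426)² × 33.0 = 0.06465 W

64.6 mW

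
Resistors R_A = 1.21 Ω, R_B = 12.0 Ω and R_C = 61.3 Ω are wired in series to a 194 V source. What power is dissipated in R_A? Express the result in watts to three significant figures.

Series elements share the same current, so find I first, then use P = I²R.
R_total = 1.21 + 12.0 + 61.3 = 74.51 Ω
I = V / R_total = 194 / 74.51 = 2.604 A
P_R_A = I² × R_A = (2.604)² × 1.21 = 8.203 W

8.20 W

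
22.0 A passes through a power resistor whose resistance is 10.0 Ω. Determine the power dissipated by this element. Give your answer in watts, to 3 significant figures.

4840 W

The current through and the resistance of the element are both given; use P = I²R.
P = (22.00 A)² × 10.0 Ω = 4840 W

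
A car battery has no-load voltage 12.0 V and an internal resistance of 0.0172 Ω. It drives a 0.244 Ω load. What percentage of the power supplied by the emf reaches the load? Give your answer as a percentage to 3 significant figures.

Efficiency is P_load / P_total. With a series r and R sharing the same I, P = I²R for each, so η = R/(R+r).
η = R / (R + r) = 0.244 / (0.244 + 0.0172) = 0.9342

93.4 %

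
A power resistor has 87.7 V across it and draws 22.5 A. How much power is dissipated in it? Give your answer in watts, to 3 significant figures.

Since both terminal voltage and current are stated, P = V I gives the power in one step.
P = 87.7 V × 22.50 A = 1973 W

1970 W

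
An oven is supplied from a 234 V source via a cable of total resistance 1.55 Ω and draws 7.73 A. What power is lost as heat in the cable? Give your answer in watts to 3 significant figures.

The cable and load are in series, so the same current flows in both; the loss is I²R_line.
The cable carries the full 7.73 A.
P_line = I² R_line = (7.730)² × 1.55 = 92.62 W

92.6 W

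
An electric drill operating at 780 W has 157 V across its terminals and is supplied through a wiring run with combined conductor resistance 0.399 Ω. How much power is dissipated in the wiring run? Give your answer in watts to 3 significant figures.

9.85 W

The wiring run is a series resistance carrying the load current; its dissipation is I²R_line.
I = P / V = 780 / 157 = 4.968 A through the wiring run.
P_line = I² R_line = (4.968)² × 0.399 = 9.848 W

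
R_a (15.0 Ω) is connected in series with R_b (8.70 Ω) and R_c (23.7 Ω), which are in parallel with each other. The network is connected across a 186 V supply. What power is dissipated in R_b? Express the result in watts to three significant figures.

Reduce the parallel pair to R_p first; the network is then a simple series string.
R_p = (8.70×23.7)/(8.70+23.7) = 6.364 Ω
R_total = 15.0 + 6.364 = 21.36 Ω
I = V / R_total = 186 / 21.36 = 8.706 A
Voltage across the parallel pair: V_p = I × R_p = 8.706 × 6.364 = 55.41 V
R_b is across V_p, so use P = V²/R for that branch.
P_R_b = (55.41)² / 8.70 = 352.9 W

353 W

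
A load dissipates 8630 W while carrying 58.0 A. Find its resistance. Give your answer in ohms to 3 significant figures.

From P = V I = I²R = V²/R, with the two given quantities we get R = P / I².
R = 8630 / (58.00)² = 2.565 Ω

2.57 Ω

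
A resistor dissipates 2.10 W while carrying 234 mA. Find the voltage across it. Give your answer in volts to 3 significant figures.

Rearranging the power relation for the two known quantities gives V = P / I.
V = 2.10 / 0.2340 = 8.974 V

8.97 V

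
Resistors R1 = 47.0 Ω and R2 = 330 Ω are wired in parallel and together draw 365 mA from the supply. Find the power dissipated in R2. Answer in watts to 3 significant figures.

0.683 W

Only the total current is stated, so first find the parallel equivalent to get the voltage across the combination.
1/R_eq = 1/47.0 + 1/330 ⇒ R_eq = 41.14 Ω
V = I_total × R_eq = 0.3650 × 41.14 = 15.02 V
P_R2 = V² / R2 = (15.02)² / 330 = 0.6833 W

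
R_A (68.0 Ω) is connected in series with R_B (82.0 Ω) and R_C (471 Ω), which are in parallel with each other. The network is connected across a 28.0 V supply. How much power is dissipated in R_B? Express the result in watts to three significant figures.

Reduce the parallel pair to R_p first; the network is then a simple series string.
R_p = (82.0×471)/(82.0+471) = 69.84 Ω
R_total = 68.0 + 69.84 = 137.8 Ω
I = V / R_total = 28.0 / 137.8 = 0.2031 A
Voltage across the parallel pair: V_p = I × R_p = 0.2031 × 69.84 = 14.19 V
R_B sees V_p directly, so P = V_p² / R_B.
P_R_B = (14.19)² / 82.0 = 2.455 W

2.45 W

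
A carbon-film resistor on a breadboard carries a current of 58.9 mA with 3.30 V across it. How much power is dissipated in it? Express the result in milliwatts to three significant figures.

Since both terminal voltage and current are stated, P = V I gives the power in one step.
P = 3.30 V × 0.05890 A = 0.1944 W

194 mW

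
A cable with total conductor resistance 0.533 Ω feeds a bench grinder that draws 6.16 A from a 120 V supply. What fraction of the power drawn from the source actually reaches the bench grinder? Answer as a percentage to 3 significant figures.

97.3 %

The cable carries the full 6.16 A.
P_line = I² R_line = (6.160)² × 0.533 = 20.23 W
P_source = V I = 120 × 6.160 = 739.2 W; P_load = 719.0 W
η = P_load / P_source = 719.0 / 739.2 = 0.9726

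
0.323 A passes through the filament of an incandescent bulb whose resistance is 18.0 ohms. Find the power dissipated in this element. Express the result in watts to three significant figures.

1.88 W

Knowing I and R, the power is just I²R — no need to find V first.
P = (0.3230 A)² × 18.0 Ω = 1.878 W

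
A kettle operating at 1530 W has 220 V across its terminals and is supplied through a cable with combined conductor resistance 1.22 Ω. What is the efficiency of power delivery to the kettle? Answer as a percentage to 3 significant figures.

96.3 %

I = P / V = 1530 / 220 = 6.955 A through the cable.
P_line = I² R_line = (6.955)² × 1.22 = 59.01 W
P_source = P_load + P_line = 1530 + 59.01 = 1589 W
η = P_load / P_source = 1530 / 1589 = 0.9629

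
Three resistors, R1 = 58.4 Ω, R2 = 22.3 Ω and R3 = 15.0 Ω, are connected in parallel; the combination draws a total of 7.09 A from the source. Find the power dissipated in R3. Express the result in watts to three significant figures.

203 W

Only the total current is stated, so first find the parallel equivalent to get the voltage across the combination.
1/R_eq = 1/58.4 + 1/22.3 + 1/15.0 ⇒ R_eq = 7.774 Ω
V = I_total × R_eq = 7.090 × 7.774 = 55.12 V
P_R3 = V² / R3 = (55.12)² / 15.0 = 202.5 W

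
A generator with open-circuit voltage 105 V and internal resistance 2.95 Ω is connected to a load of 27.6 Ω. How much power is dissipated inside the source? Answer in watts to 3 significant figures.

34.8 W

The internal resistance carries the same current as the load; P_int = I²r.
I = ε / (r + R) = 105 / (2.95 + 27.6) = 3.437 A
P_int = I² r = (3.437)² × 2.95 = 34.85 W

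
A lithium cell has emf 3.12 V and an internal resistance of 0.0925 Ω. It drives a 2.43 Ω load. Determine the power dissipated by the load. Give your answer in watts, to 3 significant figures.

3.72 W

Find the circuit current first, then P = I²R for the load (series elements share I).
I = ε / (r + R) = 3.12 / (0.0925 + 2.43) = 1.237 A
P_load = I² R = (1.237)² × 2.43 = 3.718 W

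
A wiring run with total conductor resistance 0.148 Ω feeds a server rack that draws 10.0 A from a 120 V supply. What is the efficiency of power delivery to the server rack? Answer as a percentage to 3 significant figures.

The wiring run carries the full 10.0 A.
P_line = I² R_line = (10.00)² × 0.148 = 14.80 W
P_source = V I = 120 × 10.00 = 1200 W; P_load = 1185 W
η = P_load / P_source = 1185 / 1200 = 0.9877

98.8 %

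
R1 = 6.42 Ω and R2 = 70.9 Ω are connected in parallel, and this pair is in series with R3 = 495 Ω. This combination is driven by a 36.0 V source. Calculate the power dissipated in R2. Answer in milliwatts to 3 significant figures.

2.52 mW

Combine R1 and R2 into their parallel equivalent first, reducing the network to two series resistors.
R_p = (6.42×70.9)/(6.42+70.9) = 5.887 Ω
R_total = R_p + 495 = 5.887 + 495 = 500.9 Ω
I = V / R_total = 36.0 / 500.9 = 0.07187 A
Voltage across the parallel pair: V_p = I × R_p = 0.07187 × 5.887 = 0.4231 V
R2 sits across V_p; its power is V_p²/R.
P_R2 = (0.4231)² / 70.9 = 0.002525 W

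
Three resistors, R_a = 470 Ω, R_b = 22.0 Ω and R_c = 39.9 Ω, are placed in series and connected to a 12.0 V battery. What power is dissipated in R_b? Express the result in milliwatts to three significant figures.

The current is common to all series resistors; compute it, then apply P = I²R for the target.
R_total = 470 + 22.0 + 39.9 = 531.9 Ω
I = V / R_total = 12.0 / 531.9 = 0.02256 A
P_R_b = I² × R_b = (0.02256)² × 22.0 = 0.01120 W

11.2 mW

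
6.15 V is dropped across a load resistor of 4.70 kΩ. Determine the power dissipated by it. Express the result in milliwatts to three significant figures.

8.05 mW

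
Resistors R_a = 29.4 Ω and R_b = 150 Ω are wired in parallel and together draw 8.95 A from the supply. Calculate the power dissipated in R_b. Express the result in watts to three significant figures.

The branches share the same voltage, but only the total current is given — find V from the equivalent resistance first.
1/R_eq = 1/29.4 + 1/150 ⇒ R_eq = 24.58 Ω
V = I_total × R_eq = 8.950 × 24.58 = 220.0 V
P_R_b = V² / R_b = (220.0)² / 150 = 322.7 W

323 W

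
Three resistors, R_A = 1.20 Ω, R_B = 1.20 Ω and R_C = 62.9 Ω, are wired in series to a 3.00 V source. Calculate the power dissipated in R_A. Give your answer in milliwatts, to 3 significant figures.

The current is common to all series resistors; compute it, then apply P = I²R for the target.
R_total = 1.20 + 1.20 + 62.9 = 65.30 Ω
I = V / R_total = 3.00 / 65.30 = 0.04594 A
P_R_A = I² × R_A = (0.04594)² × 1.20 = 0.002533 W

2.53 mW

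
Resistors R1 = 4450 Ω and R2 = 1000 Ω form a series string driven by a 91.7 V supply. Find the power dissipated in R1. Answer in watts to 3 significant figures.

1.26 W

Series elements share the same current, so find I first, then use P = I²R.
R_total = 4450 + 1000 = 5450 Ω
I = V / R_total = 91.7 / 5450 = 0.01683 A
P_R1 = I² × R1 = (0.01683)² × 4450 = 1.260 W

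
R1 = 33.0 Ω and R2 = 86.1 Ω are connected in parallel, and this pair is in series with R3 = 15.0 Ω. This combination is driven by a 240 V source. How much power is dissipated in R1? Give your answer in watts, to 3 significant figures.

Combine R1 and R2 into their parallel equivalent first, reducing the network to two series resistors.
R_p = (33.0×86.1)/(33.0+86.1) = 23.86 Ω
R_total = R_p + 15.0 = 23.86 + 15.0 = 38.86 Ω
I = V / R_total = 240 / 38.86 = 6.177 A
Voltage across the parallel pair: V_p = I × R_p = 6.177 × 23.86 = 147.4 V
R1 has V_p across it, so P = V_p²/R1.
P_R1 = (147.4)² / 33.0 = 658.0 W

658 W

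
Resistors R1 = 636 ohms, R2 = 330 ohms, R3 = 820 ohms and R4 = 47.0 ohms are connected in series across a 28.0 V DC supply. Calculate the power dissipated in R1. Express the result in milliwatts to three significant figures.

148 mW

In a series string the same current flows through every resistor — find that current, then P = I²R for the one we want.
R_total = 636 + 330 + 820 + 47.0 = 1833 Ω
I = V / R_total = 28.0 / 1833 = 0.01528 A
P_R1 = I² × R1 = (0.01528)² × 636 = 0.1484 W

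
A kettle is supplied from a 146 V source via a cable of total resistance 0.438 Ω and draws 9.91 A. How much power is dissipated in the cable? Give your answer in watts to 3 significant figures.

The cable and load are in series, so the same current flows in both; the loss is I²R_line.
The cable carries the full 9.91 A.
P_line = I² R_line = (9.910)² × 0.438 = 43.02 W

43.0 W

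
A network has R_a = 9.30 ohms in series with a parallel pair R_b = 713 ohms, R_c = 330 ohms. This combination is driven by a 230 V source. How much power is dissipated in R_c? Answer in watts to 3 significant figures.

148 W

Reduce the parallel pair to R_p first; the network is then a simple series string.
R_p = (713×330)/(713+330) = 225.6 Ω
R_total = 9.30 + 225.6 = 234.9 Ω
I = V / R_total = 230 / 234.9 = 0.9792 A
Voltage across the parallel pair: V_p = I × R_p = 0.9792 × 225.6 = 220.9 V
With V_p across R_c, its power is V_p²/R_c.
P_R_c = (220.9)² / 330 = 147.9 W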